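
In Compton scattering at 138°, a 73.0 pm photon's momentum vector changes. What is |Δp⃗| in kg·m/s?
1.6485e-23 kg·m/s

Photon momentum magnitude is p = h/λ.

Initial momentum:
p₀ = h/λ = 6.6261e-34/7.3000e-11 = 9.0768e-24 kg·m/s

After scattering:
λ' = λ + Δλ = 73.0 + 4.2294 = 77.2294 pm
p' = h/λ' = 6.6261e-34/7.7229e-11 = 8.5797e-24 kg·m/s

Momentum is a vector; the scattered photon's direction makes angle θ = 138° with the incident direction. The magnitude of the vector change Δp⃗ = p⃗₀ − p⃗' is found from the law of cosines:
|Δp⃗|² = p₀² + p'² − 2p₀p'cos θ
|Δp⃗|² = (9.0768e-24)² + (8.5797e-24)² − 2·9.0768e-24·8.5797e-24·cos(138°)
|Δp⃗| = 1.6485e-23 kg·m/s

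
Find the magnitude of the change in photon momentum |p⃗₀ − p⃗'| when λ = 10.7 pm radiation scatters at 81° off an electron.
7.4363e-23 kg·m/s

Photon momentum magnitude is p = h/λ.

Initial momentum:
p₀ = h/λ = 6.6261e-34/1.0700e-11 = 6.1926e-23 kg·m/s

After scattering:
λ' = λ + Δλ = 10.7 + 2.0468 = 12.7468 pm
p' = h/λ' = 6.6261e-34/1.2747e-11 = 5.1982e-23 kg·m/s

Momentum is a vector; the scattered photon's direction makes angle θ = 81° with the incident direction. The magnitude of the vector change Δp⃗ = p⃗₀ − p⃗' is found from the law of cosines:
|Δp⃗|² = p₀² + p'² − 2p₀p'cos θ
|Δp⃗|² = (6.1926e-23)² + (5.1982e-23)² − 2·6.1926e-23·5.1982e-23·cos(81°)
|Δp⃗| = 7.4363e-23 kg·m/s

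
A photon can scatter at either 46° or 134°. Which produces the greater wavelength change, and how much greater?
134° produces the larger shift by a factor of 5.550

Calculate both shifts using Δλ = λ_C(1 - cos θ):

For θ₁ = 46°:
Δλ₁ = 2.4263 × (1 - cos(46°))
Δλ₁ = 2.4263 × 0.3053
Δλ₁ = 0.7409 pm

For θ₂ = 134°:
Δλ₂ = 2.4263 × (1 - cos(134°))
Δλ₂ = 2.4263 × 1.6947
Δλ₂ = 4.1118 pm

The 134° angle produces the larger shift.
Ratio: 4.1118/0.7409 = 5.550

(Intermediate values are shown rounded; full precision is carried through to the final answer.)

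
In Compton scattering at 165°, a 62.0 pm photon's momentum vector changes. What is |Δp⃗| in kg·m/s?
2.0435e-23 kg·m/s

Photon momentum magnitude is p = h/λ.

Initial momentum:
p₀ = h/λ = 6.6261e-34/6.2000e-11 = 1.0687e-23 kg·m/s

After scattering:
λ' = λ + Δλ = 62.0 + 4.7699 = 66.7699 pm
p' = h/λ' = 6.6261e-34/6.6770e-11 = 9.9237e-24 kg·m/s

Momentum is a vector; the scattered photon's direction makes angle θ = 165° with the incident direction. The magnitude of the vector change Δp⃗ = p⃗₀ − p⃗' is found from the law of cosines:
|Δp⃗|² = p₀² + p'² − 2p₀p'cos θ
|Δp⃗|² = (1.0687e-23)² + (9.9237e-24)² − 2·1.0687e-23·9.9237e-24·cos(165°)
|Δp⃗| = 2.0435e-23 kg·m/s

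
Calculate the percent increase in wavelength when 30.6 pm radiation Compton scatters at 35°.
1.4340%

Calculate the Compton shift:
Δλ = λ_C(1 - cos(35°))
Δλ = 2.4263 × (1 - cos(35°))
Δλ = 2.4263 × 0.1808
Δλ = 0.4388 pm

Percentage change:
(Δλ/λ₀) × 100 = (0.4388/30.6) × 100
= 1.4340%

(Intermediate values are shown rounded; full precision is carried through to the final answer.)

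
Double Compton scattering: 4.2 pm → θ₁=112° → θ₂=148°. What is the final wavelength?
12.0192 pm

Apply Compton shift twice:

First scattering at θ₁ = 112°:
Δλ₁ = λ_C(1 - cos(112°))
Δλ₁ = 2.4263 × 1.3746
Δλ₁ = 3.3352 pm

After first scattering:
λ₁ = 4.2 + 3.3352 = 7.5352 pm

Second scattering at θ₂ = 148°:
Δλ₂ = λ_C(1 - cos(148°))
Δλ₂ = 2.4263 × 1.8480
Δλ₂ = 4.4839 pm

Final wavelength:
λ₂ = 7.5352 + 4.4839 = 12.0192 pm

Total shift: Δλ_total = 3.3352 + 4.4839 = 7.8192 pm

(Intermediate values are shown rounded; full precision is carried through to the final answer.)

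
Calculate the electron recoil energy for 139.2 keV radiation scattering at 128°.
42.5413 keV

By energy conservation: K_e = E_initial - E_final

First find the scattered photon energy:
Initial wavelength: λ = hc/E = 8.9069 pm
Compton shift: Δλ = λ_C(1 - cos(128°)) = 3.9201 pm
Final wavelength: λ' = 8.9069 + 3.9201 = 12.8270 pm
Final photon energy: E' = hc/λ' = 96.6587 keV

Electron kinetic energy:
K_e = E - E' = 139.2000 - 96.6587 = 42.5413 keV

(Intermediate values are shown rounded; full precision is carried through to the final answer.)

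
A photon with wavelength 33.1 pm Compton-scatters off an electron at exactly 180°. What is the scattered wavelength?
37.9526 pm

Using the Compton formula: λ' = λ + λ_C(1 − cos θ)

For θ = 180°, cos θ = -1 (exact) = -1.0000, so:
1 − cos 180° = 1 − (-1) = 2.0000

Δλ = λ_C × 2.0000 = 2.4263 × 2.0000 = 4.8526 pm

λ' = 33.1 + 4.8526 = 37.9526 pm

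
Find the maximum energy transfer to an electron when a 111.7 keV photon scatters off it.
33.9785 keV

Maximum energy transfer occurs at θ = 180° (backscattering).

Initial photon: E₀ = 111.7 keV → λ₀ = 11.0997 pm

Maximum Compton shift (at 180°):
Δλ_max = 2λ_C = 2 × 2.4263 = 4.8526 pm

Final wavelength:
λ' = 11.0997 + 4.8526 = 15.9524 pm

Minimum photon energy (maximum energy to electron):
E'_min = hc/λ' = 77.7215 keV

Maximum electron kinetic energy:
K_max = E₀ - E'_min = 111.7000 - 77.7215 = 33.9785 keV

(Intermediate values are shown rounded; full precision is carried through to the final answer.)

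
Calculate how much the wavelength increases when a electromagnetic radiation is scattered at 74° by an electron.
1.7575 pm

Using the Compton scattering formula:
Δλ = λ_C(1 - cos θ)

where λ_C = h/(m_e·c) ≈ 2.4263 pm is the Compton wavelength of an electron.

For θ = 74°:
cos(74°) = 0.2756
1 - cos(74°) = 0.7244

Δλ = 2.4263 × 0.7244
Δλ = 1.7575 pm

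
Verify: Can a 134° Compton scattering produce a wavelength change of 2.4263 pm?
No, inconsistent

Calculate the expected shift for θ = 134°:

Δλ_expected = λ_C(1 - cos(134°))
Δλ_expected = 2.4263 × (1 - cos(134°))
Δλ_expected = 2.4263 × 1.6947
Δλ_expected = 4.1118 pm

Given shift: 2.4263 pm
Expected shift: 4.1118 pm
Difference: 1.6855 pm

The values do not match. The given shift corresponds to θ ≈ 90.0°, not 134°.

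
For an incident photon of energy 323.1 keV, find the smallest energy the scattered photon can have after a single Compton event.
142.6753 keV (at θ = 180°)

The scattered photon has minimum energy when its wavelength is maximum, i.e., when the Compton shift Δλ = λ_C(1 − cos θ) is maximum. This occurs at θ = 180° (backscattering), giving Δλ_max = 2λ_C = 4.8526 pm.

Initial wavelength: λ₀ = hc/E₀ = 3.8373 pm
Maximum final wavelength: λ'_max = λ₀ + 2λ_C = 3.8373 + 4.8526 = 8.6900 pm
Minimum final energy: E'_min = hc/λ'_max = 142.6753 keV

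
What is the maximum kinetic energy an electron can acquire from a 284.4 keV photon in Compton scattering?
149.8119 keV

Maximum energy transfer occurs at θ = 180° (backscattering).

Initial photon: E₀ = 284.4 keV → λ₀ = 4.3595 pm

Maximum Compton shift (at 180°):
Δλ_max = 2λ_C = 2 × 2.4263 = 4.8526 pm

Final wavelength:
λ' = 4.3595 + 4.8526 = 9.2121 pm

Minimum photon energy (maximum energy to electron):
E'_min = hc/λ' = 134.5881 keV

Maximum electron kinetic energy:
K_max = E₀ - E'_min = 284.4000 - 134.5881 = 149.8119 keV

(Intermediate values are shown rounded; full precision is carried through to the final answer.)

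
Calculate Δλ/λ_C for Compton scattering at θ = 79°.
0.8092 λ_C

The Compton shift formula is:
Δλ = λ_C(1 - cos θ)

Dividing both sides by λ_C:
Δλ/λ_C = 1 - cos θ

For θ = 79°:
Δλ/λ_C = 1 - cos(79°)
Δλ/λ_C = 1 - 0.1908
Δλ/λ_C = 0.8092

This means the shift is 0.8092 × λ_C = 1.9633 pm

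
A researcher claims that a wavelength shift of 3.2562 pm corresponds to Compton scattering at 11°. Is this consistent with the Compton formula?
No, inconsistent

Calculate the expected shift for θ = 11°:

Δλ_expected = λ_C(1 - cos(11°))
Δλ_expected = 2.4263 × (1 - cos(11°))
Δλ_expected = 2.4263 × 0.0184
Δλ_expected = 0.0446 pm

Given shift: 3.2562 pm
Expected shift: 0.0446 pm
Difference: 3.2116 pm

The values do not match. The given shift corresponds to θ ≈ 110.0°, not 11°.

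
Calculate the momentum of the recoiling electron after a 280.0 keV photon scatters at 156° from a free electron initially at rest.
2.1840e-22 kg·m/s

The electron is initially at rest, so by conservation of momentum:
p⃗_e = p⃗₀ − p⃗'  (incident photon momentum minus scattered photon momentum)

Photon momentum magnitudes (p = h/λ = E/c):
λ₀ = hc/E₀ = 4.4280 pm → p₀ = h/λ₀ = 1.4964e-22 kg·m/s
Δλ = λ_C(1 − cos 156°) = 4.6429 pm
λ' = 9.0709 pm → p' = h/λ' = 7.3048e-23 kg·m/s

The scattered photon makes angle θ = 156° with the incident direction, so by the law of cosines:
|p⃗_e|² = p₀² + p'² − 2p₀p'cos θ
|p⃗_e|² = (1.4964e-22)² + (7.3048e-23)² − 2·1.4964e-22·7.3048e-23·cos(156°)
|p⃗_e| = 2.1840e-22 kg·m/s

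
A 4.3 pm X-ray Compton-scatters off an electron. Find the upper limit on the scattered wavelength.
9.1526 pm (at θ = 180°)

The Compton shift is Δλ = λ_C(1 − cos θ).

Since cos θ ranges from −1 to 1, the factor (1 − cos θ) ranges from 0 to 2; the maximum shift occurs at θ = 180° (backscattering):
Δλ_max = 2λ_C = 2 × 2.4263 pm = 4.8526 pm

Maximum scattered wavelength:
λ'_max = λ₀ + Δλ_max = 4.3 + 4.8526 = 9.1526 pm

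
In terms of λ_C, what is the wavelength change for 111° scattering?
1.3584 λ_C

The Compton shift formula is:
Δλ = λ_C(1 - cos θ)

Dividing both sides by λ_C:
Δλ/λ_C = 1 - cos θ

For θ = 111°:
Δλ/λ_C = 1 - cos(111°)
Δλ/λ_C = 1 - -0.3584
Δλ/λ_C = 1.3584

This means the shift is 1.3584 × λ_C = 3.2958 pm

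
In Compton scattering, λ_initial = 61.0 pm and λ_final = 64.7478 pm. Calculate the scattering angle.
123.00°

First find the wavelength shift:
Δλ = λ' - λ = 64.7478 - 61.0 = 3.7478 pm

Using Δλ = λ_C(1 - cos θ), with λ_C = h/(m_e·c) ≈ 2.42631024 pm:
cos θ = 1 - Δλ/λ_C
cos θ = 1 - 3.7478/2.42631024
cos θ = -0.544650

θ = arccos(-0.544650)
θ = 123.00°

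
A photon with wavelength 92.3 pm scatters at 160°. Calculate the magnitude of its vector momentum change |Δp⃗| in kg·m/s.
1.3797e-23 kg·m/s

Photon momentum magnitude is p = h/λ.

Initial momentum:
p₀ = h/λ = 6.6261e-34/9.2300e-11 = 7.1788e-24 kg·m/s

After scattering:
λ' = λ + Δλ = 92.3 + 4.7063 = 97.0063 pm
p' = h/λ' = 6.6261e-34/9.7006e-11 = 6.8306e-24 kg·m/s

Momentum is a vector; the scattered photon's direction makes angle θ = 160° with the incident direction. The magnitude of the vector change Δp⃗ = p⃗₀ − p⃗' is found from the law of cosines:
|Δp⃗|² = p₀² + p'² − 2p₀p'cos θ
|Δp⃗|² = (7.1788e-24)² + (6.8306e-24)² − 2·7.1788e-24·6.8306e-24·cos(160°)
|Δp⃗| = 1.3797e-23 kg·m/s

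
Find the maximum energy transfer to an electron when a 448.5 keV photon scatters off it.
285.7278 keV

Maximum energy transfer occurs at θ = 180° (backscattering).

Initial photon: E₀ = 448.5 keV → λ₀ = 2.7644 pm

Maximum Compton shift (at 180°):
Δλ_max = 2λ_C = 2 × 2.4263 = 4.8526 pm

Final wavelength:
λ' = 2.7644 + 4.8526 = 7.6170 pm

Minimum photon energy (maximum energy to electron):
E'_min = hc/λ' = 162.7722 keV

Maximum electron kinetic energy:
K_max = E₀ - E'_min = 448.5000 - 162.7722 = 285.7278 keV

(Intermediate values are shown rounded; full precision is carried through to the final answer.)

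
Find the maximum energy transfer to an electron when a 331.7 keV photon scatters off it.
187.3723 keV

Maximum energy transfer occurs at θ = 180° (backscattering).

Initial photon: E₀ = 331.7 keV → λ₀ = 3.7378 pm

Maximum Compton shift (at 180°):
Δλ_max = 2λ_C = 2 × 2.4263 = 4.8526 pm

Final wavelength:
λ' = 3.7378 + 4.8526 = 8.5905 pm

Minimum photon energy (maximum energy to electron):
E'_min = hc/λ' = 144.3277 keV

Maximum electron kinetic energy:
K_max = E₀ - E'_min = 331.7000 - 144.3277 = 187.3723 keV

(Intermediate values are shown rounded; full precision is carried through to the final answer.)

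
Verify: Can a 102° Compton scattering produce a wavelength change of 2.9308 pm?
Yes, consistent

Calculate the expected shift for θ = 102°:

Δλ_expected = λ_C(1 - cos(102°))
Δλ_expected = 2.4263 × (1 - cos(102°))
Δλ_expected = 2.4263 × 1.2079
Δλ_expected = 2.9308 pm

Given shift: 2.9308 pm
Expected shift: 2.9308 pm
Difference: 0.0000 pm

The values match. This is consistent with Compton scattering at the stated angle.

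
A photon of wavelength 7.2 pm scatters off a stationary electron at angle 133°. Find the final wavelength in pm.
11.2810 pm

Using the Compton scattering formula:
λ' = λ + Δλ = λ + λ_C(1 - cos θ)

Given:
- Initial wavelength λ = 7.2 pm
- Scattering angle θ = 133°
- Compton wavelength λ_C ≈ 2.4263 pm

Calculate the shift:
Δλ = 2.4263 × (1 - cos(133°))
Δλ = 2.4263 × 1.6820
Δλ = 4.0810 pm

Final wavelength:
λ' = 7.2 + 4.0810 = 11.2810 pm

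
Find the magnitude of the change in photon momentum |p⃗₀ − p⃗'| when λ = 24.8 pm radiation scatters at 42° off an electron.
1.8925e-23 kg·m/s

Photon momentum magnitude is p = h/λ.

Initial momentum:
p₀ = h/λ = 6.6261e-34/2.4800e-11 = 2.6718e-23 kg·m/s

After scattering:
λ' = λ + Δλ = 24.8 + 0.6232 = 25.4232 pm
p' = h/λ' = 6.6261e-34/2.5423e-11 = 2.6063e-23 kg·m/s

Momentum is a vector; the scattered photon's direction makes angle θ = 42° with the incident direction. The magnitude of the vector change Δp⃗ = p⃗₀ − p⃗' is found from the law of cosines:
|Δp⃗|² = p₀² + p'² − 2p₀p'cos θ
|Δp⃗|² = (2.6718e-23)² + (2.6063e-23)² − 2·2.6718e-23·2.6063e-23·cos(42°)
|Δp⃗| = 1.8925e-23 kg·m/s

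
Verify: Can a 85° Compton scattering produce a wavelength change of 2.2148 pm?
Yes, consistent

Calculate the expected shift for θ = 85°:

Δλ_expected = λ_C(1 - cos(85°))
Δλ_expected = 2.4263 × (1 - cos(85°))
Δλ_expected = 2.4263 × 0.9128
Δλ_expected = 2.2148 pm

Given shift: 2.2148 pm
Expected shift: 2.2148 pm
Difference: 0.0000 pm

The values match. This is consistent with Compton scattering at the stated angle.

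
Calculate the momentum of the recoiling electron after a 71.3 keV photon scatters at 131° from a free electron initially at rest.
6.2909e-23 kg·m/s

The electron is initially at rest, so by conservation of momentum:
p⃗_e = p⃗₀ − p⃗'  (incident photon momentum minus scattered photon momentum)

Photon momentum magnitudes (p = h/λ = E/c):
λ₀ = hc/E₀ = 17.3891 pm → p₀ = h/λ₀ = 3.8105e-23 kg·m/s
Δλ = λ_C(1 − cos 131°) = 4.0181 pm
λ' = 21.4072 pm → p' = h/λ' = 3.0953e-23 kg·m/s

The scattered photon makes angle θ = 131° with the incident direction, so by the law of cosines:
|p⃗_e|² = p₀² + p'² − 2p₀p'cos θ
|p⃗_e|² = (3.8105e-23)² + (3.0953e-23)² − 2·3.8105e-23·3.0953e-23·cos(131°)
|p⃗_e| = 6.2909e-23 kg·m/s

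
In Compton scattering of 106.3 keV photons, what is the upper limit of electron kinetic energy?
31.2319 keV

Maximum energy transfer occurs at θ = 180° (backscattering).

Initial photon: E₀ = 106.3 keV → λ₀ = 11.6636 pm

Maximum Compton shift (at 180°):
Δλ_max = 2λ_C = 2 × 2.4263 = 4.8526 pm

Final wavelength:
λ' = 11.6636 + 4.8526 = 16.5162 pm

Minimum photon energy (maximum energy to electron):
E'_min = hc/λ' = 75.0681 keV

Maximum electron kinetic energy:
K_max = E₀ - E'_min = 106.3000 - 75.0681 = 31.2319 keV

(Intermediate values are shown rounded; full precision is carried through to the final answer.)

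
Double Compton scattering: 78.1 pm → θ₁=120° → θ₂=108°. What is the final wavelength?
84.9155 pm

Apply Compton shift twice:

First scattering at θ₁ = 120°:
Δλ₁ = λ_C(1 - cos(120°))
Δλ₁ = 2.4263 × 1.5000
Δλ₁ = 3.6395 pm

After first scattering:
λ₁ = 78.1 + 3.6395 = 81.7395 pm

Second scattering at θ₂ = 108°:
Δλ₂ = λ_C(1 - cos(108°))
Δλ₂ = 2.4263 × 1.3090
Δλ₂ = 3.1761 pm

Final wavelength:
λ₂ = 81.7395 + 3.1761 = 84.9155 pm

Total shift: Δλ_total = 3.6395 + 3.1761 = 6.8155 pm

(Intermediate values are shown rounded; full precision is carried through to the final answer.)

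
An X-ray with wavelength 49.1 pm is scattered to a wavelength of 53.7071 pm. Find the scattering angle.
154.00°

First find the wavelength shift:
Δλ = λ' - λ = 53.7071 - 49.1 = 4.6071 pm

Using Δλ = λ_C(1 - cos θ), with λ_C = h/(m_e·c) ≈ 2.42631024 pm:
cos θ = 1 - Δλ/λ_C
cos θ = 1 - 4.6071/2.42631024
cos θ = -0.898809

θ = arccos(-0.898809)
θ = 154.00°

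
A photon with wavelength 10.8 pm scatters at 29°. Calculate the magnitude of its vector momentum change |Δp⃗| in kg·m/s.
3.0346e-23 kg·m/s

Photon momentum magnitude is p = h/λ.

Initial momentum:
p₀ = h/λ = 6.6261e-34/1.0800e-11 = 6.1353e-23 kg·m/s

After scattering:
λ' = λ + Δλ = 10.8 + 0.3042 = 11.1042 pm
p' = h/λ' = 6.6261e-34/1.1104e-11 = 5.9672e-23 kg·m/s

Momentum is a vector; the scattered photon's direction makes angle θ = 29° with the incident direction. The magnitude of the vector change Δp⃗ = p⃗₀ − p⃗' is found from the law of cosines:
|Δp⃗|² = p₀² + p'² − 2p₀p'cos θ
|Δp⃗|² = (6.1353e-23)² + (5.9672e-23)² − 2·6.1353e-23·5.9672e-23·cos(29°)
|Δp⃗| = 3.0346e-23 kg·m/s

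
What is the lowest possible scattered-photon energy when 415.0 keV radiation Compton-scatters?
158.1392 keV (at θ = 180°)

The scattered photon has minimum energy when its wavelength is maximum, i.e., when the Compton shift Δλ = λ_C(1 − cos θ) is maximum. This occurs at θ = 180° (backscattering), giving Δλ_max = 2λ_C = 4.8526 pm.

Initial wavelength: λ₀ = hc/E₀ = 2.9876 pm
Maximum final wavelength: λ'_max = λ₀ + 2λ_C = 2.9876 + 4.8526 = 7.8402 pm
Minimum final energy: E'_min = hc/λ'_max = 158.1392 keV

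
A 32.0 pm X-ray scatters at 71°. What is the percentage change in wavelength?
5.1137%

Calculate the Compton shift:
Δλ = λ_C(1 - cos(71°))
Δλ = 2.4263 × (1 - cos(71°))
Δλ = 2.4263 × 0.6744
Δλ = 1.6364 pm

Percentage change:
(Δλ/λ₀) × 100 = (1.6364/32.0) × 100
= 5.1137%

(Intermediate values are shown rounded; full precision is carried through to the final answer.)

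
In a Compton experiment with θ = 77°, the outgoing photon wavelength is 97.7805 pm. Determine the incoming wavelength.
95.9000 pm

From λ' = λ + Δλ, we have λ = λ' - Δλ

First calculate the Compton shift:
Δλ = λ_C(1 - cos θ)
Δλ = 2.4263 × (1 - cos(77°))
Δλ = 2.4263 × 0.7750
Δλ = 1.8805 pm

Initial wavelength:
λ = λ' - Δλ
λ = 97.7805 - 1.8805
λ = 95.9000 pm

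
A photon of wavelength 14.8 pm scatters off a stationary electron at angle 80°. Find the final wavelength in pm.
16.8050 pm

Using the Compton scattering formula:
λ' = λ + Δλ = λ + λ_C(1 - cos θ)

Given:
- Initial wavelength λ = 14.8 pm
- Scattering angle θ = 80°
- Compton wavelength λ_C ≈ 2.4263 pm

Calculate the shift:
Δλ = 2.4263 × (1 - cos(80°))
Δλ = 2.4263 × 0.8264
Δλ = 2.0050 pm

Final wavelength:
λ' = 14.8 + 2.0050 = 16.8050 pm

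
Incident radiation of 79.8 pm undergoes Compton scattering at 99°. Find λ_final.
82.6059 pm

Using the Compton scattering formula:
λ' = λ + Δλ = λ + λ_C(1 - cos θ)

Given:
- Initial wavelength λ = 79.8 pm
- Scattering angle θ = 99°
- Compton wavelength λ_C ≈ 2.4263 pm

Calculate the shift:
Δλ = 2.4263 × (1 - cos(99°))
Δλ = 2.4263 × 1.1564
Δλ = 2.8059 pm

Final wavelength:
λ' = 79.8 + 2.8059 = 82.6059 pm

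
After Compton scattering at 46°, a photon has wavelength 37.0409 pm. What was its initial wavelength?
36.3000 pm

From λ' = λ + Δλ, we have λ = λ' - Δλ

First calculate the Compton shift:
Δλ = λ_C(1 - cos θ)
Δλ = 2.4263 × (1 - cos(46°))
Δλ = 2.4263 × 0.3053
Δλ = 0.7409 pm

Initial wavelength:
λ = λ' - Δλ
λ = 37.0409 - 0.7409
λ = 36.3000 pm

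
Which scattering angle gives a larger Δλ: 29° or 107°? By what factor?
107° produces the larger shift by a factor of 10.308

Calculate both shifts using Δλ = λ_C(1 - cos θ):

For θ₁ = 29°:
Δλ₁ = 2.4263 × (1 - cos(29°))
Δλ₁ = 2.4263 × 0.1254
Δλ₁ = 0.3042 pm

For θ₂ = 107°:
Δλ₂ = 2.4263 × (1 - cos(107°))
Δλ₂ = 2.4263 × 1.2924
Δλ₂ = 3.1357 pm

The 107° angle produces the larger shift.
Ratio: 3.1357/0.3042 = 10.308

(Intermediate values are shown rounded; full precision is carried through to the final answer.)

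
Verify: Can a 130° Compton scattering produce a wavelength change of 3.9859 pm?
Yes, consistent

Calculate the expected shift for θ = 130°:

Δλ_expected = λ_C(1 - cos(130°))
Δλ_expected = 2.4263 × (1 - cos(130°))
Δλ_expected = 2.4263 × 1.6428
Δλ_expected = 3.9859 pm

Given shift: 3.9859 pm
Expected shift: 3.9859 pm
Difference: 0.0000 pm

The values match. This is consistent with Compton scattering at the stated angle.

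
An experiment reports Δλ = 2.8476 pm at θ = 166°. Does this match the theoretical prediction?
No, inconsistent

Calculate the expected shift for θ = 166°:

Δλ_expected = λ_C(1 - cos(166°))
Δλ_expected = 2.4263 × (1 - cos(166°))
Δλ_expected = 2.4263 × 1.9703
Δλ_expected = 4.7805 pm

Given shift: 2.8476 pm
Expected shift: 4.7805 pm
Difference: 1.9329 pm

The values do not match. The given shift corresponds to θ ≈ 100.0°, not 166°.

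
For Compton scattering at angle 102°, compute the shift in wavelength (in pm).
2.9308 pm

Using the Compton scattering formula:
Δλ = λ_C(1 - cos θ)

where λ_C = h/(m_e·c) ≈ 2.4263 pm is the Compton wavelength of an electron.

For θ = 102°:
cos(102°) = -0.2079
1 - cos(102°) = 1.2079

Δλ = 2.4263 × 1.2079
Δλ = 2.9308 pm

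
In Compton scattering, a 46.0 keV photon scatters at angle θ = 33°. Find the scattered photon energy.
45.3415 keV

First convert energy to wavelength:
λ = hc/E, with hc ≈ 1239.842 keV·pm (i.e. 1239.842 eV·nm)

For E = 46.0 keV = 46000 eV:
λ = 1239.842 keV·pm / 46.0 keV
λ = 26.9531 pm

Calculate the Compton shift:
Δλ = λ_C(1 - cos(33°)) = 2.4263 × 0.1613
Δλ = 0.3914 pm

Final wavelength:
λ' = 26.9531 + 0.3914 = 27.3445 pm

Final energy:
E' = hc/λ' = 1239.842 / 27.3445 = 45.3415 keV

(Intermediate values are shown rounded; full precision is carried through to the final answer.)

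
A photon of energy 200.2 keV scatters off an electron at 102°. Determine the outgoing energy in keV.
135.8912 keV

First convert energy to wavelength:
λ = hc/E, with hc ≈ 1239.842 keV·pm (i.e. 1239.842 eV·nm)

For E = 200.2 keV = 200200 eV:
λ = 1239.842 keV·pm / 200.2 keV
λ = 6.1930 pm

Calculate the Compton shift:
Δλ = λ_C(1 - cos(102°)) = 2.4263 × 1.2079
Δλ = 2.9308 pm

Final wavelength:
λ' = 6.1930 + 2.9308 = 9.1238 pm

Final energy:
E' = hc/λ' = 1239.842 / 9.1238 = 135.8912 keV

(Intermediate values are shown rounded; full precision is carried through to the final answer.)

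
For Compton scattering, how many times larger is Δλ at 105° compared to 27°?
105° produces the larger shift by a factor of 11.549

Calculate both shifts using Δλ = λ_C(1 - cos θ):

For θ₁ = 27°:
Δλ₁ = 2.4263 × (1 - cos(27°))
Δλ₁ = 2.4263 × 0.1090
Δλ₁ = 0.2645 pm

For θ₂ = 105°:
Δλ₂ = 2.4263 × (1 - cos(105°))
Δλ₂ = 2.4263 × 1.2588
Δλ₂ = 3.0543 pm

The 105° angle produces the larger shift.
Ratio: 3.0543/0.2645 = 11.549

(Intermediate values are shown rounded; full precision is carried through to the final answer.)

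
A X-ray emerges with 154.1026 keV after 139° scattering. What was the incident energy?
327.2999 keV

Convert final energy to wavelength (hc ≈ 1239.842 keV·pm):
λ' = hc/E' = 1239.842 / 154.1026 = 8.0456 pm

Calculate the Compton shift:
Δλ = λ_C(1 - cos(139°))
Δλ = 2.4263 × (1 - cos(139°))
Δλ = 4.2575 pm

Initial wavelength:
λ = λ' - Δλ = 8.0456 - 4.2575 = 3.7881 pm

Initial energy:
E = hc/λ = 1239.842 / 3.7881 = 327.2999 keV

(Intermediate values are shown rounded; full precision is carried through to the final answer.)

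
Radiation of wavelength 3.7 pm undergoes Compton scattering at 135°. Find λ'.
7.8420 pm

Using the Compton formula: λ' = λ + λ_C(1 − cos θ)

For θ = 135°, cos θ = -√2/2 (exact) ≈ -0.7071, so:
1 − cos 135° = 1 − (-√2/2) ≈ 1.7071

Δλ = λ_C × 1.7071 = 2.4263 × 1.7071 = 4.1420 pm

λ' = 3.7 + 4.1420 = 7.8420 pm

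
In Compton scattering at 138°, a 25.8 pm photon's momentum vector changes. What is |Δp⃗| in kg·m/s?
4.4595e-23 kg·m/s

Photon momentum magnitude is p = h/λ.

Initial momentum:
p₀ = h/λ = 6.6261e-34/2.5800e-11 = 2.5682e-23 kg·m/s

After scattering:
λ' = λ + Δλ = 25.8 + 4.2294 = 30.0294 pm
p' = h/λ' = 6.6261e-34/3.0029e-11 = 2.2065e-23 kg·m/s

Momentum is a vector; the scattered photon's direction makes angle θ = 138° with the incident direction. The magnitude of the vector change Δp⃗ = p⃗₀ − p⃗' is found from the law of cosines:
|Δp⃗|² = p₀² + p'² − 2p₀p'cos θ
|Δp⃗|² = (2.5682e-23)² + (2.2065e-23)² − 2·2.5682e-23·2.2065e-23·cos(138°)
|Δp⃗| = 4.4595e-23 kg·m/s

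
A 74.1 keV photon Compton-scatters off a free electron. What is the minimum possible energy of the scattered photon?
57.4410 keV (at θ = 180°)

The scattered photon has minimum energy when its wavelength is maximum, i.e., when the Compton shift Δλ = λ_C(1 − cos θ) is maximum. This occurs at θ = 180° (backscattering), giving Δλ_max = 2λ_C = 4.8526 pm.

Initial wavelength: λ₀ = hc/E₀ = 16.7320 pm
Maximum final wavelength: λ'_max = λ₀ + 2λ_C = 16.7320 + 4.8526 = 21.5846 pm
Minimum final energy: E'_min = hc/λ'_max = 57.4410 keV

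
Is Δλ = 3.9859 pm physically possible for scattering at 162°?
No, inconsistent

Calculate the expected shift for θ = 162°:

Δλ_expected = λ_C(1 - cos(162°))
Δλ_expected = 2.4263 × (1 - cos(162°))
Δλ_expected = 2.4263 × 1.9511
Δλ_expected = 4.7339 pm

Given shift: 3.9859 pm
Expected shift: 4.7339 pm
Difference: 0.7480 pm

The values do not match. The given shift corresponds to θ ≈ 130.0°, not 162°.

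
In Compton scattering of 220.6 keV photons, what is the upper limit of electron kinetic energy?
102.2147 keV

Maximum energy transfer occurs at θ = 180° (backscattering).

Initial photon: E₀ = 220.6 keV → λ₀ = 5.6203 pm

Maximum Compton shift (at 180°):
Δλ_max = 2λ_C = 2 × 2.4263 = 4.8526 pm

Final wavelength:
λ' = 5.6203 + 4.8526 = 10.4729 pm

Minimum photon energy (maximum energy to electron):
E'_min = hc/λ' = 118.3853 keV

Maximum electron kinetic energy:
K_max = E₀ - E'_min = 220.6000 - 118.3853 = 102.2147 keV

(Intermediate values are shown rounded; full precision is carried through to the final answer.)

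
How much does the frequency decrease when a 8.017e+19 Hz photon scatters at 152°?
4.409e+19 Hz (decrease)

Convert frequency to wavelength (c = 299792458 m/s):
λ₀ = c/f₀ = 299792458/8.017e+19 = 3.7394594e-12 m = 3.7395 pm

Calculate Compton shift:
Δλ = λ_C(1 - cos(152°)) = 4.5686 pm

Final wavelength:
λ' = λ₀ + Δλ = 3.7395 + 4.5686 = 8.3081 pm

Final frequency:
f' = c/λ' = 299792458/8.3080744e-12 = 3.6084470e+19 Hz

Frequency shift (decrease):
Δf = f₀ - f' = 8.017e+19 - 3.6084470e+19 = 4.409e+19 Hz

(Intermediate values are shown rounded; full precision is carried through to the final answer.)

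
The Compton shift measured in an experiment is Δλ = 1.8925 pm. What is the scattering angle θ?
77.29°

From the Compton formula Δλ = λ_C(1 - cos θ), we can solve for θ:

cos θ = 1 - Δλ/λ_C

Given:
- Δλ = 1.8925 pm
- λ_C = h/(m_e·c) ≈ 2.42631024 pm

cos θ = 1 - 1.8925/2.42631024
cos θ = 1 - 0.779991
cos θ = 0.220009

θ = arccos(0.220009)
θ = 77.29°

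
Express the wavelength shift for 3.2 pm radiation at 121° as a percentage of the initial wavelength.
114.8735%

Calculate the Compton shift:
Δλ = λ_C(1 - cos(121°))
Δλ = 2.4263 × (1 - cos(121°))
Δλ = 2.4263 × 1.5150
Δλ = 3.6760 pm

Percentage change:
(Δλ/λ₀) × 100 = (3.6760/3.2) × 100
= 114.8735%

(Intermediate values are shown rounded; full precision is carried through to the final answer.)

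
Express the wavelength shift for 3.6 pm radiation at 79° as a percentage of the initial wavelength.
54.5375%

Calculate the Compton shift:
Δλ = λ_C(1 - cos(79°))
Δλ = 2.4263 × (1 - cos(79°))
Δλ = 2.4263 × 0.8092
Δλ = 1.9633 pm

Percentage change:
(Δλ/λ₀) × 100 = (1.9633/3.6) × 100
= 54.5375%

(Intermediate values are shown rounded; full precision is carried through to the final answer.)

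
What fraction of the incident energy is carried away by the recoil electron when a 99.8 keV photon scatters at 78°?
0.1340 (or 13.40%)

Calculate initial and final photon energies:

Initial: E₀ = 99.8 keV → λ₀ = 12.4233 pm
Compton shift: Δλ = 1.9219 pm
Final wavelength: λ' = 14.3451 pm
Final energy: E' = 86.4295 keV

Fractional energy loss:
(E₀ - E')/E₀ = (99.8000 - 86.4295)/99.8000
= 13.3705/99.8000
= 0.1340
= 13.40%

(Intermediate values are shown rounded; full precision is carried through to the final answer.)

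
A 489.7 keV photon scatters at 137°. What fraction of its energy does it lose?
0.6239 (or 62.39%)

Calculate initial and final photon energies:

Initial: E₀ = 489.7 keV → λ₀ = 2.5318 pm
Compton shift: Δλ = 4.2008 pm
Final wavelength: λ' = 6.7326 pm
Final energy: E' = 184.1539 keV

Fractional energy loss:
(E₀ - E')/E₀ = (489.7000 - 184.1539)/489.7000
= 305.5461/489.7000
= 0.6239
= 62.39%

(Intermediate values are shown rounded; full precision is carried through to the final answer.)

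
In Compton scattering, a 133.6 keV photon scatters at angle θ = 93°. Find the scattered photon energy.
104.7735 keV

First convert energy to wavelength:
λ = hc/E, with hc ≈ 1239.842 keV·pm (i.e. 1239.842 eV·nm)

For E = 133.6 keV = 133600 eV:
λ = 1239.842 keV·pm / 133.6 keV
λ = 9.2803 pm

Calculate the Compton shift:
Δλ = λ_C(1 - cos(93°)) = 2.4263 × 1.0523
Δλ = 2.5533 pm

Final wavelength:
λ' = 9.2803 + 2.5533 = 11.8335 pm

Final energy:
E' = hc/λ' = 1239.842 / 11.8335 = 104.7735 keV

(Intermediate values are shown rounded; full precision is carried through to the final answer.)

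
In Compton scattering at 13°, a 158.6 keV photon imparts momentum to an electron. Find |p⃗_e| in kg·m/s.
1.9126e-23 kg·m/s

The electron is initially at rest, so by conservation of momentum:
p⃗_e = p⃗₀ − p⃗'  (incident photon momentum minus scattered photon momentum)

Photon momentum magnitudes (p = h/λ = E/c):
λ₀ = hc/E₀ = 7.8174 pm → p₀ = h/λ₀ = 8.4760e-23 kg·m/s
Δλ = λ_C(1 − cos 13°) = 0.0622 pm
λ' = 7.8796 pm → p' = h/λ' = 8.4091e-23 kg·m/s

The scattered photon makes angle θ = 13° with the incident direction, so by the law of cosines:
|p⃗_e|² = p₀² + p'² − 2p₀p'cos θ
|p⃗_e|² = (8.4760e-23)² + (8.4091e-23)² − 2·8.4760e-23·8.4091e-23·cos(13°)
|p⃗_e| = 1.9126e-23 kg·m/s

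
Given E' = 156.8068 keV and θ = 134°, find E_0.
326.7001 keV

Convert final energy to wavelength (hc ≈ 1239.842 keV·pm):
λ' = hc/E' = 1239.842 / 156.8068 = 7.9068 pm

Calculate the Compton shift:
Δλ = λ_C(1 - cos(134°))
Δλ = 2.4263 × (1 - cos(134°))
Δλ = 4.1118 pm

Initial wavelength:
λ = λ' - Δλ = 7.9068 - 4.1118 = 3.7950 pm

Initial energy:
E = hc/λ = 1239.842 / 3.7950 = 326.7001 keV

(Intermediate values are shown rounded; full precision is carried through to the final answer.)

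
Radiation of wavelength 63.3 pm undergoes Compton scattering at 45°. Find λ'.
64.0106 pm

Using the Compton formula: λ' = λ + λ_C(1 − cos θ)

For θ = 45°, cos θ = √2/2 (exact) ≈ 0.7071, so:
1 − cos 45° = 1 − (√2/2) ≈ 0.2929

Δλ = λ_C × 0.2929 = 2.4263 × 0.2929 = 0.7106 pm

λ' = 63.3 + 0.7106 = 64.0106 pm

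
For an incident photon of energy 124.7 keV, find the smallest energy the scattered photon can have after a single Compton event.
83.8002 keV (at θ = 180°)

The scattered photon has minimum energy when its wavelength is maximum, i.e., when the Compton shift Δλ = λ_C(1 − cos θ) is maximum. This occurs at θ = 180° (backscattering), giving Δλ_max = 2λ_C = 4.8526 pm.

Initial wavelength: λ₀ = hc/E₀ = 9.9426 pm
Maximum final wavelength: λ'_max = λ₀ + 2λ_C = 9.9426 + 4.8526 = 14.7952 pm
Minimum final energy: E'_min = hc/λ'_max = 83.8002 keV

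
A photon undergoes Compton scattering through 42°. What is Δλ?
0.6232 pm

Using the Compton scattering formula:
Δλ = λ_C(1 - cos θ)

where λ_C = h/(m_e·c) ≈ 2.4263 pm is the Compton wavelength of an electron.

For θ = 42°:
cos(42°) = 0.7431
1 - cos(42°) = 0.2569

Δλ = 2.4263 × 0.2569
Δλ = 0.6232 pm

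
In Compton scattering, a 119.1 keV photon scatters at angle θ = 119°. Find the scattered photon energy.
88.4799 keV

First convert energy to wavelength:
λ = hc/E, with hc ≈ 1239.842 keV·pm (i.e. 1239.842 eV·nm)

For E = 119.1 keV = 119100 eV:
λ = 1239.842 keV·pm / 119.1 keV
λ = 10.4101 pm

Calculate the Compton shift:
Δλ = λ_C(1 - cos(119°)) = 2.4263 × 1.4848
Δλ = 3.6026 pm

Final wavelength:
λ' = 10.4101 + 3.6026 = 14.0127 pm

Final energy:
E' = hc/λ' = 1239.842 / 14.0127 = 88.4799 keV

(Intermediate values are shown rounded; full precision is carried through to the final answer.)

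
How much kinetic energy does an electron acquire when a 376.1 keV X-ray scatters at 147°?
216.2804 keV

By energy conservation: K_e = E_initial - E_final

First find the scattered photon energy:
Initial wavelength: λ = hc/E = 3.2966 pm
Compton shift: Δλ = λ_C(1 - cos(147°)) = 4.4612 pm
Final wavelength: λ' = 3.2966 + 4.4612 = 7.7578 pm
Final photon energy: E' = hc/λ' = 159.8196 keV

Electron kinetic energy:
K_e = E - E' = 376.1000 - 159.8196 = 216.2804 keV

(Intermediate values are shown rounded; full precision is carried through to the final answer.)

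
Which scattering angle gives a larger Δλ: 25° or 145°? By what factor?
145° produces the larger shift by a factor of 19.416

Calculate both shifts using Δλ = λ_C(1 - cos θ):

For θ₁ = 25°:
Δλ₁ = 2.4263 × (1 - cos(25°))
Δλ₁ = 2.4263 × 0.0937
Δλ₁ = 0.2273 pm

For θ₂ = 145°:
Δλ₂ = 2.4263 × (1 - cos(145°))
Δλ₂ = 2.4263 × 1.8192
Δλ₂ = 4.4138 pm

The 145° angle produces the larger shift.
Ratio: 4.4138/0.2273 = 19.416

(Intermediate values are shown rounded; full precision is carried through to the final answer.)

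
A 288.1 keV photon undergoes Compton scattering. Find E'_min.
135.4111 keV (at θ = 180°)

The scattered photon has minimum energy when its wavelength is maximum, i.e., when the Compton shift Δλ = λ_C(1 − cos θ) is maximum. This occurs at θ = 180° (backscattering), giving Δλ_max = 2λ_C = 4.8526 pm.

Initial wavelength: λ₀ = hc/E₀ = 4.3035 pm
Maximum final wavelength: λ'_max = λ₀ + 2λ_C = 4.3035 + 4.8526 = 9.1561 pm
Minimum final energy: E'_min = hc/λ'_max = 135.4111 keV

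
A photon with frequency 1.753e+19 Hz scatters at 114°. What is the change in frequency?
2.917e+18 Hz (decrease)

Convert frequency to wavelength (c = 299792458 m/s):
λ₀ = c/f₀ = 299792458/1.753e+19 = 1.7101680e-11 m = 17.1017 pm

Calculate Compton shift:
Δλ = λ_C(1 - cos(114°)) = 3.4132 pm

Final wavelength:
λ' = λ₀ + Δλ = 17.1017 + 3.4132 = 20.5149 pm

Final frequency:
f' = c/λ' = 299792458/2.0514860e-11 = 1.4613429e+19 Hz

Frequency shift (decrease):
Δf = f₀ - f' = 1.753e+19 - 1.4613429e+19 = 2.917e+18 Hz

(Intermediate values are shown rounded; full precision is carried through to the final answer.)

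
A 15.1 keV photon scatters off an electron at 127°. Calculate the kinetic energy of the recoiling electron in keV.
0.6824 keV

By energy conservation: K_e = E_initial - E_final

First find the scattered photon energy:
Initial wavelength: λ = hc/E = 82.1087 pm
Compton shift: Δλ = λ_C(1 - cos(127°)) = 3.8865 pm
Final wavelength: λ' = 82.1087 + 3.8865 = 85.9952 pm
Final photon energy: E' = hc/λ' = 14.4176 keV

Electron kinetic energy:
K_e = E - E' = 15.1000 - 14.4176 = 0.6824 keV

(Intermediate values are shown rounded; full precision is carried through to the final answer.)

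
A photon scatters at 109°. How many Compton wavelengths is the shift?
1.3256 λ_C

The Compton shift formula is:
Δλ = λ_C(1 - cos θ)

Dividing both sides by λ_C:
Δλ/λ_C = 1 - cos θ

For θ = 109°:
Δλ/λ_C = 1 - cos(109°)
Δλ/λ_C = 1 - -0.3256
Δλ/λ_C = 1.3256

This means the shift is 1.3256 × λ_C = 3.2162 pm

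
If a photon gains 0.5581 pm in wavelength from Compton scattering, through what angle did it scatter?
39.65°

From the Compton formula Δλ = λ_C(1 - cos θ), we can solve for θ:

cos θ = 1 - Δλ/λ_C

Given:
- Δλ = 0.5581 pm
- λ_C = h/(m_e·c) ≈ 2.42631024 pm

cos θ = 1 - 0.5581/2.42631024
cos θ = 1 - 0.230020
cos θ = 0.769980

θ = arccos(0.769980)
θ = 39.65°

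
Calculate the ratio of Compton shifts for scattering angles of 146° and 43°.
146° produces the larger shift by a factor of 6.808

Calculate both shifts using Δλ = λ_C(1 - cos θ):

For θ₁ = 43°:
Δλ₁ = 2.4263 × (1 - cos(43°))
Δλ₁ = 2.4263 × 0.2686
Δλ₁ = 0.6518 pm

For θ₂ = 146°:
Δλ₂ = 2.4263 × (1 - cos(146°))
Δλ₂ = 2.4263 × 1.8290
Δλ₂ = 4.4378 pm

The 146° angle produces the larger shift.
Ratio: 4.4378/0.6518 = 6.808

(Intermediate values are shown rounded; full precision is carried through to the final answer.)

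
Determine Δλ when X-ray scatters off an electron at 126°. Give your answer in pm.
3.8525 pm

Using the Compton scattering formula:
Δλ = λ_C(1 - cos θ)

where λ_C = h/(m_e·c) ≈ 2.4263 pm is the Compton wavelength of an electron.

For θ = 126°:
cos(126°) = -0.5878
1 - cos(126°) = 1.5878

Δλ = 2.4263 × 1.5878
Δλ = 3.8525 pm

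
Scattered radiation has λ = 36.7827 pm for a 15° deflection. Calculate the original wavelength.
36.7000 pm

From λ' = λ + Δλ, we have λ = λ' - Δλ

First calculate the Compton shift:
Δλ = λ_C(1 - cos θ)
Δλ = 2.4263 × (1 - cos(15°))
Δλ = 2.4263 × 0.0341
Δλ = 0.0827 pm

Initial wavelength:
λ = λ' - Δλ
λ = 36.7827 - 0.0827
λ = 36.7000 pm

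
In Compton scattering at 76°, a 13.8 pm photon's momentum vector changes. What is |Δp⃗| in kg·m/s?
5.5823e-23 kg·m/s

Photon momentum magnitude is p = h/λ.

Initial momentum:
p₀ = h/λ = 6.6261e-34/1.3800e-11 = 4.8015e-23 kg·m/s

After scattering:
λ' = λ + Δλ = 13.8 + 1.8393 = 15.6393 pm
p' = h/λ' = 6.6261e-34/1.5639e-11 = 4.2368e-23 kg·m/s

Momentum is a vector; the scattered photon's direction makes angle θ = 76° with the incident direction. The magnitude of the vector change Δp⃗ = p⃗₀ − p⃗' is found from the law of cosines:
|Δp⃗|² = p₀² + p'² − 2p₀p'cos θ
|Δp⃗|² = (4.8015e-23)² + (4.2368e-23)² − 2·4.8015e-23·4.2368e-23·cos(76°)
|Δp⃗| = 5.5823e-23 kg·m/s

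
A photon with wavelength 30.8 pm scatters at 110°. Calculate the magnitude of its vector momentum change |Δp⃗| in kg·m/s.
3.3581e-23 kg·m/s

Photon momentum magnitude is p = h/λ.

Initial momentum:
p₀ = h/λ = 6.6261e-34/3.0800e-11 = 2.1513e-23 kg·m/s

After scattering:
λ' = λ + Δλ = 30.8 + 3.2562 = 34.0562 pm
p' = h/λ' = 6.6261e-34/3.4056e-11 = 1.9456e-23 kg·m/s

Momentum is a vector; the scattered photon's direction makes angle θ = 110° with the incident direction. The magnitude of the vector change Δp⃗ = p⃗₀ − p⃗' is found from the law of cosines:
|Δp⃗|² = p₀² + p'² − 2p₀p'cos θ
|Δp⃗|² = (2.1513e-23)² + (1.9456e-23)² − 2·2.1513e-23·1.9456e-23·cos(110°)
|Δp⃗| = 3.3581e-23 kg·m/s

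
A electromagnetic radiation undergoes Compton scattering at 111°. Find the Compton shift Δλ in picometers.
3.2958 pm

Using the Compton scattering formula:
Δλ = λ_C(1 - cos θ)

where λ_C = h/(m_e·c) ≈ 2.4263 pm is the Compton wavelength of an electron.

For θ = 111°:
cos(111°) = -0.3584
1 - cos(111°) = 1.3584

Δλ = 2.4263 × 1.3584
Δλ = 3.2958 pm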